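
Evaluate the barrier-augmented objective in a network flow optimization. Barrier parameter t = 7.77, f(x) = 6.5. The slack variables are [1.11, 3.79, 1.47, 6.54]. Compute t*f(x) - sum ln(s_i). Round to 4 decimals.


Step 1: Compute log-barrier.
ln values: [0.1044, 1.3324, 0.3853, 1.8779]
phi = -(0.1044 + 1.3324 + 0.3853 + 1.8779) = -3.6999
Step 2: Compute augmented objective.
t*f(x) = 7.77*6.5 = 50.505
Total = 50.505 - 3.6999 = 46.8051


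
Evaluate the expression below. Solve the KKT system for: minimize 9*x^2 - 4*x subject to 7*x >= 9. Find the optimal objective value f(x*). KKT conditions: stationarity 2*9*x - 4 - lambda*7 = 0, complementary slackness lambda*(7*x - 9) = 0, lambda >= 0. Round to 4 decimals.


Step 1: Try lambda = 0 (constraint inactive).
x_unc = 4/(2*9) = 0.2222
Check: 7*0.2222 = 1.5554 < 9 -- violated!
Step 2: Constraint must be active: 7*x = 9
x* = 9/7 = 1.2857 (rounded; the exact value 9/7 is used below)
lambda = (2*9*(9/7) - 4)/7 = 2.7347
Step 3: Compute optimal value.
f(x*) = 9*(9/7)^2 - 4*(9/7) = 9.7347


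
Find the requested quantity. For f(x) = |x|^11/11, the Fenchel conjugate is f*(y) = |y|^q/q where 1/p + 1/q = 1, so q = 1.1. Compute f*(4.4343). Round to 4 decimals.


The conjugate exponent q satisfies 1/p + 1/q = 1.
p = 11, so q = 11/(11 - 1) = 1.1
|y|^q = 4.4343^1.1 = 5.1464
f*(4.4343) = 5.1464 / 1.1 = 4.6786


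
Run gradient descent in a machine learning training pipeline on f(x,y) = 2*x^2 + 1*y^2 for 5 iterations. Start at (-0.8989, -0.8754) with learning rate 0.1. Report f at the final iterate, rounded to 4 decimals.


Gradient descent on f(x,y) = 2*x^2 + 1*y^2.
Starting point: (-0.8989, -0.8754), alpha = 0.1
Step 1: grad_x = 2*2*-0.8989 = -3.5956, grad_y = 2*1*-0.8754 = -1.7508
  x_1 = -0.8989 - 0.1*-3.5956 = -0.5393
  y_1 = -0.8754 - 0.1*-1.7508 = -0.7003
Step 2: grad_x = 2*2*-0.5393 = -2.1574, grad_y = 2*1*-0.7003 = -1.4006
  x_2 = -0.5393 - 0.1*-2.1574 = -0.3236
  y_2 = -0.7003 - 0.1*-1.4006 = -0.5603
Step 3: grad_x = 2*2*-0.3236 = -1.2944, grad_y = 2*1*-0.5603 = -1.1205
  x_3 = -0.3236 - 0.1*-1.2944 = -0.1942
  y_3 = -0.5603 - 0.1*-1.1205 = -0.4482
Step 4: grad_x = 2*2*-0.1942 = -0.7766, grad_y = 2*1*-0.4482 = -0.8964
  x_4 = -0.1942 - 0.1*-0.7766 = -0.1165
  y_4 = -0.4482 - 0.1*-0.8964 = -0.3586
Step 5: grad_x = 2*2*-0.1165 = -0.466, grad_y = 2*1*-0.3586 = -0.7171
  x_5 = -0.1165 - 0.1*-0.466 = -0.0699
  y_5 = -0.3586 - 0.1*-0.7171 = -0.2869
f(-0.0699, -0.2869) = 2*(-0.0699)^2 + 1*(-0.2869)^2 = 0.0921


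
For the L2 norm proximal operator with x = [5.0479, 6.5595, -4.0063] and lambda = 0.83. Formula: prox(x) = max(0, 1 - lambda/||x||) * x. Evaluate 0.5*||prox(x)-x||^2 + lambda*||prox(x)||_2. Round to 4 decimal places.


Step 1: Compute ||x||.
||x|| = 9.1956
Step 2: Compute scaling factor.
scale = max(0, 1 - 0.83/9.1956) = 0.9097
Step 3: prox(x) = [4.5923, 5.9674, -3.6447]
||prox(x)|| = 8.3656
Step 4: Proximal objective.
0.5*||prox-x||^2 = 0.3445
lambda*||prox|| = 6.9434
Total = 7.2879


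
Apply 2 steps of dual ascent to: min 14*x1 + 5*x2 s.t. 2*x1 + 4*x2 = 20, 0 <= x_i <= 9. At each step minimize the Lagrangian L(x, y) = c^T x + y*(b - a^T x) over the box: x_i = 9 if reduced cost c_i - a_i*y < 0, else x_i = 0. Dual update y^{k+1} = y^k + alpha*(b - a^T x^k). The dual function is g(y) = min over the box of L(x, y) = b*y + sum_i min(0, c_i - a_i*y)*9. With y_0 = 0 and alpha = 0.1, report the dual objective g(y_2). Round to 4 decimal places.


Dual ascent for LP: min 14*x1 + 5*x2, 2*x1 + 4*x2 = 20, 0 <= x_i <= 9
Step 1: y^k = 0.0, reduced costs: (14.0, 5.0)
  x^k = (0.0, 0.0), subgradient = b - a^T x = 20.0
  y^{k+1} = 0.0 + 0.1*20.0 = 2.0
Step 2: y^k = 2.0, reduced costs: (10.0, -3.0)
  x^k = (0.0, 9.0), subgradient = b - a^T x = -16.0
  y^{k+1} = 2.0 + 0.1*-16.0 = 0.4
Dual objective at y_2 = 0.4: reduced costs (13.2, 3.4), box minimizer x = (0.0, 0.0)
g(y_2) = b*y + (c1 - a1*y)*x1 + (c2 - a2*y)*x2 = 20*0.4 + 13.2*0.0 + 3.4*0.0 = 8.0 + 0.0 + 0.0 = 8.0


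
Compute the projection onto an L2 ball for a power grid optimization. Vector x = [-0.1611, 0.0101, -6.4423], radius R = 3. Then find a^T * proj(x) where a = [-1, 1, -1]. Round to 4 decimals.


Step 1: Compute ||x|| (intermediates to 6 decimals).
||x|| = sqrt((-0.1611)^2 + 0.0101^2 + (-6.4423)^2) = 6.444322
Step 2: Project.
Since ||x|| > R, scale = R/||x|| = 3/6.444322 = 0.465526, proj(x) = scale * x
proj(x) = [-0.074996, 0.004702, -2.999058]
Step 3: Dot product.
a^T * proj(x) = -1*(-0.074996) + 1*0.004702 - 1*(-2.999058) = 3.0788


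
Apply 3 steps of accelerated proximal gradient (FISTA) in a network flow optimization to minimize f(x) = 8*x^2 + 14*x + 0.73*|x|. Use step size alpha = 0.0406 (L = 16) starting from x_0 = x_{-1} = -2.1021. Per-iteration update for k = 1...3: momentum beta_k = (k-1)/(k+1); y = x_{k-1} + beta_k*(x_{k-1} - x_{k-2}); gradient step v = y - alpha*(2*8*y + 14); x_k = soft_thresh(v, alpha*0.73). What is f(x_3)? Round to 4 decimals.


FISTA on f(x) = 8*x^2 + 14*x + 0.73*|x|
L = 16, alpha = 0.0406
Iteration 1: beta = 0.0, y = -2.1021 + 0.0*(-2.1021 + 2.1021) = -2.1021
  grad(y) = -19.6336, v = y - alpha*grad = -1.305
  prox(v) = soft_thresh(-1.305, 0.0296) = -1.2753
Iteration 2: beta = 0.3333, y = -1.2753 + 0.3333*(-1.2753 + 2.1021) = -0.9998
  grad(y) = -1.996, v = y - alpha*grad = -0.9187
  prox(v) = soft_thresh(-0.9187, 0.0296) = -0.8891
Iteration 3: beta = 0.5, y = -0.8891 + 0.5*(-0.8891 + 1.2753) = -0.6959
  grad(y) = 2.8649, v = y - alpha*grad = -0.8123
  prox(v) = soft_thresh(-0.8123, 0.0296) = -0.7826
f(x_3) = 8*(-0.7826)^2 + 14*(-0.7826) + 0.73*|-0.7826| = -5.4854


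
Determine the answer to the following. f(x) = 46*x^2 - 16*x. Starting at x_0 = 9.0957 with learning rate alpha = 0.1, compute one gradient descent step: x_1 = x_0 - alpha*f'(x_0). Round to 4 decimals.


We compute the gradient at x_0 and apply the update.
f'(x) = 92*x - 16
f'(9.0957) = 92*9.0957 - 16 = 820.8044
x_1 = 9.0957 - 0.1*820.8044 = -72.9847


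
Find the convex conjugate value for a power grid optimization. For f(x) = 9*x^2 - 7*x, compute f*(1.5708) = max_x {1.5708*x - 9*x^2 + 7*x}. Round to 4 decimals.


f*(y) = sup_x {y*x - a*x^2 - b*x} = sup_x {(y-b)*x - a*x^2}
FOC: (y - b) - 2a*x = 0 => x* = (y - b)/(2a)
x* = (1.5708 + 7)/(2*9) = 0.4762
f*(1.5708) = (y-b)^2/(4a) = (1.5708 + 7)^2/(4*9)
= 73.4586/36 = 2.0405


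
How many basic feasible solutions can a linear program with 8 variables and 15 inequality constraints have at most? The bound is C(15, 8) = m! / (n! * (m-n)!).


Each vertex corresponds to some choice of n active constraints out of m, so the number of vertices is at most C(m, n) = m! / (n!(m-n)!).
m = 15, n = 8
Numerator: 15 * 14 * 13 * 12 * 11 * 10 * 9 * 8
Denominator: 8! = 40320
C(15, 8) = 6435


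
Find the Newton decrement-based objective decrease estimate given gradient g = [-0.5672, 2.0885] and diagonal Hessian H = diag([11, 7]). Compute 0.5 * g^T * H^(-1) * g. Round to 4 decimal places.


Step 1: H is diagonal, so H^(-1) * g = [-0.0516, 0.2984].
Step 2: g^T H^(-1) g = sum_i g_i^2 / H_ii
  = (-0.5672)^2/11 + (2.0885)^2/7
  = 0.0292 + 0.6231 = 0.6524
Step 3: Objective decrease = 0.5 * g^T H^(-1) g = 0.3262


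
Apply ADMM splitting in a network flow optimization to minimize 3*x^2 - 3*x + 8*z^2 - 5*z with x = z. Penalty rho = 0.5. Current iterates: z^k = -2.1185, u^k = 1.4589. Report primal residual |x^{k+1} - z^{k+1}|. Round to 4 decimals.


ADMM iteration with rho = 0.5, z^k = -2.1185, u^k = 1.4589
Step 1: x-update.
Minimize 3*x^2 - 3*x + (0.5/2)*(x + 2.1185 + 1.4589)^2
FOC: (2*3 + 0.5)*x = 3 + 0.5*(-2.1185 - 1.4589)
x^{k+1} = 0.1864
Step 2: z-update.
Minimize 8*z^2 - 5*z + (0.5/2)*(0.1864 - z + 1.4589)^2
FOC: (2*8 + 0.5)*z = 5 + 0.5*(0.1864 + 1.4589)
z^{k+1} = 0.3529
Step 3: u-update.
u^{k+1} = 1.4589 + 0.1864 - 0.3529 = 1.2924
Step 4: Primal residual = |0.1864 - 0.3529| = 0.1665


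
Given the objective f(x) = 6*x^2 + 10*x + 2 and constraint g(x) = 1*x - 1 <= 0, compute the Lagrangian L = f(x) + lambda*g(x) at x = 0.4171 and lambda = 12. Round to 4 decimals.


Step 1: Evaluate f(x).
f(0.4171) = 6*0.4171^2 + 10*0.4171 + 2 = 7.2148
Step 2: Evaluate g(x).
g(0.4171) = 1*0.4171 - 1 = -0.5829
Step 3: Compute Lagrangian.
L = 7.2148 + 12*-0.5829 = 0.22


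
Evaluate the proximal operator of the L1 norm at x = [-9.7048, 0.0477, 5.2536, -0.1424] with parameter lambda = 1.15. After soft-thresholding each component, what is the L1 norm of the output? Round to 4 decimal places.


Soft-thresholding with lambda = 1.15:
prox(-9.7048) = sign(-9.7048)*max(|-9.7048| - 1.15, 0) = -8.5548
prox(0.0477) = sign(0.0477)*max(|0.0477| - 1.15, 0) = 0.0
prox(5.2536) = sign(5.2536)*max(|5.2536| - 1.15, 0) = 4.1036
prox(-0.1424) = sign(-0.1424)*max(|-0.1424| - 1.15, 0) = 0.0
prox(x) = [-8.5548, 0.0, 4.1036, 0.0]
||prox(x)||_1 = 8.5548 + 0.0 + 4.1036 + 0.0 = 12.6584


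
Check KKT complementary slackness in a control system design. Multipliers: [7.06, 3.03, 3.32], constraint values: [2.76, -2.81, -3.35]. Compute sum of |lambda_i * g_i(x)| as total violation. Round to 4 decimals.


KKT complementary slackness check:
lambda_1 * g_1 = 7.06 * 2.76 = 19.4856
lambda_2 * g_2 = 3.03 * -2.81 = -8.5143
lambda_3 * g_3 = 3.32 * -3.35 = -11.122
Total violation = 19.4856 + 8.5143 + 11.122 = 39.1219


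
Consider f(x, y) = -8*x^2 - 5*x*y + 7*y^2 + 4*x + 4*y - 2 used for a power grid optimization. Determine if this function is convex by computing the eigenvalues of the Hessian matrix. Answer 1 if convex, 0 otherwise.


The Hessian of f(x,y) = -8*x^2 - 5*x*y + 7*y^2 + 4*x + 4*y - 2 is:
H = [[-16, -5], [-5, 14]]
Trace = -16 + 14 = -2
Determinant = -16*14 - (-5)^2 = -249
Discriminant = (-2)^2 - 4*-249 = 1000.0
Eigenvalues: lambda_1 = -16.8114, lambda_2 = 14.8114
The function is not convex.

0


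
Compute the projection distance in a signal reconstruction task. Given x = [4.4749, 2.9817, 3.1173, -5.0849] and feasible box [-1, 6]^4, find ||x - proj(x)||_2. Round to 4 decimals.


Project each component onto [-1, 6].
clip(4.4749) = 4.4749, clip(2.9817) = 2.9817, clip(3.1173) = 3.1173, clip(-5.0849) = -1.0
Projection = [4.4749, 2.9817, 3.1173, -1.0]
Squared diffs: [0.0, 0.0, 0.0, 16.6864]
Distance = sqrt(16.6864) = 4.0849


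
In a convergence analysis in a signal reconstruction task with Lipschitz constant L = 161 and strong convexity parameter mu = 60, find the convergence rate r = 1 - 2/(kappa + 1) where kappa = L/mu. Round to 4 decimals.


Step 1: Compute the condition number.
kappa = L/mu = 161/60 = 2.6833
Step 2: Compute the convergence rate.
r = 1 - 2/(kappa + 1) = 1 - 2*mu/(L + mu) = (L - mu)/(L + mu) = 101/221 = 0.457


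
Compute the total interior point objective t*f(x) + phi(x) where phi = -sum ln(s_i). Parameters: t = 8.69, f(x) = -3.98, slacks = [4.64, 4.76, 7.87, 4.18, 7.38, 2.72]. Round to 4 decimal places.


Step 1: Compute log-barrier.
ln values: [1.5347, 1.5602, 2.0631, 1.4303, 1.9988, 1.0006]
phi = -(1.5347 + 1.5602 + 2.0631 + 1.4303 + 1.9988 + 1.0006) = -9.5877
Step 2: Compute augmented objective.
t*f(x) = 8.69*-3.98 = -34.5862
Total = -34.5862 - 9.5877 = -44.1739


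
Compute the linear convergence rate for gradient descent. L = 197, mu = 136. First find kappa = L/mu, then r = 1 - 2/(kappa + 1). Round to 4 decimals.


Step 1: Compute the condition number.
kappa = L/mu = 197/136 = 1.4485
Step 2: Compute the convergence rate.
r = 1 - 2/(kappa + 1) = 1 - 2*mu/(L + mu) = (L - mu)/(L + mu) = 61/333 = 0.1832


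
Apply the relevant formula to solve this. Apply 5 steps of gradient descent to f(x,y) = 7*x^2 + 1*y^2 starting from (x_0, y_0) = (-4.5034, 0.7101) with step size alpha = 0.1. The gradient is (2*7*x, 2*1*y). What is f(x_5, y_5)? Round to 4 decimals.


Gradient descent on f(x,y) = 7*x^2 + 1*y^2.
Starting point: (-4.5034, 0.7101), alpha = 0.1
Step 1: grad_x = 2*7*-4.5034 = -63.0476, grad_y = 2*1*0.7101 = 1.4202
  x_1 = -4.5034 - 0.1*-63.0476 = 1.8014
  y_1 = 0.7101 - 0.1*1.4202 = 0.5681
Step 2: grad_x = 2*7*1.8014 = 25.219, grad_y = 2*1*0.5681 = 1.1362
  x_2 = 1.8014 - 0.1*25.219 = -0.7205
  y_2 = 0.5681 - 0.1*1.1362 = 0.4545
Step 3: grad_x = 2*7*-0.7205 = -10.0876, grad_y = 2*1*0.4545 = 0.9089
  x_3 = -0.7205 - 0.1*-10.0876 = 0.2882
  y_3 = 0.4545 - 0.1*0.9089 = 0.3636
Step 4: grad_x = 2*7*0.2882 = 4.035, grad_y = 2*1*0.3636 = 0.7271
  x_4 = 0.2882 - 0.1*4.035 = -0.1153
  y_4 = 0.3636 - 0.1*0.7271 = 0.2909
Step 5: grad_x = 2*7*-0.1153 = -1.614, grad_y = 2*1*0.2909 = 0.5817
  x_5 = -0.1153 - 0.1*-1.614 = 0.0461
  y_5 = 0.2909 - 0.1*0.5817 = 0.2327
f(0.0461, 0.2327) = 7*0.0461^2 + 1*0.2327^2 = 0.069


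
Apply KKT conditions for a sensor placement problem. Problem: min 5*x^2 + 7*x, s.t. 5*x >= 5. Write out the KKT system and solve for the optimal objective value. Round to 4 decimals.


Step 1: Try lambda = 0 (constraint inactive).
x_unc = -7/(2*5) = -0.7
Check: 5*-0.7 = -3.5 < 5 -- violated!
Step 2: Constraint must be active: 5*x = 5
x* = 5/5 = 1.0
lambda = (2*5*1.0 + 7)/5 = 3.4
Step 3: Compute optimal value.
f(x*) = 5*1.0^2 + 7*1.0 = 12.0


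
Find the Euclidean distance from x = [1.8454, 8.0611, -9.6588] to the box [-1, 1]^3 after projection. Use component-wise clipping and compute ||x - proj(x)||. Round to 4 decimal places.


Project each component onto [-1, 1].
clip(1.8454) = 1.0, clip(8.0611) = 1.0, clip(-9.6588) = -1.0
Projection = [1.0, 1.0, -1.0]
Squared diffs: [0.7147, 49.8591, 74.9748]
Distance = sqrt(125.5486) = 11.2048


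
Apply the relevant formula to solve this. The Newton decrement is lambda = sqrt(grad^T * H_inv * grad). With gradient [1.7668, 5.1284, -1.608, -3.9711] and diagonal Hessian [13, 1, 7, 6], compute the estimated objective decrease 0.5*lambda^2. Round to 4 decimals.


Step 1: H is diagonal, so H^(-1) * g = [0.1359, 5.1284, -0.2297, -0.6619].
Step 2: g^T H^(-1) g = sum_i g_i^2 / H_ii
  = (1.7668)^2/13 + (5.1284)^2/1 + (-1.608)^2/7 + (-3.9711)^2/6
  = 0.2401 + 26.3005 + 0.3694 + 2.6283 = 29.5383
Step 3: Objective decrease = 0.5 * g^T H^(-1) g = 14.7691


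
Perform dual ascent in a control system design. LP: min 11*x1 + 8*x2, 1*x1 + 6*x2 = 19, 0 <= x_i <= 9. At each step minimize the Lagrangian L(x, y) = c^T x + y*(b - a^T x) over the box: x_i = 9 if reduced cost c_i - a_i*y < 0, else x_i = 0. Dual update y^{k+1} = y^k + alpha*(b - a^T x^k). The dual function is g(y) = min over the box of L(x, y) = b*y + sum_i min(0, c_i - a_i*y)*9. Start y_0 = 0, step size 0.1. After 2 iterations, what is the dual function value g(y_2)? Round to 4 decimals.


Dual ascent for LP: min 11*x1 + 8*x2, 1*x1 + 6*x2 = 19, 0 <= x_i <= 9
Step 1: y^k = 0.0, reduced costs: (11.0, 8.0)
  x^k = (0.0, 0.0), subgradient = b - a^T x = 19.0
  y^{k+1} = 0.0 + 0.1*19.0 = 1.9
Step 2: y^k = 1.9, reduced costs: (9.1, -3.4)
  x^k = (0.0, 9.0), subgradient = b - a^T x = -35.0
  y^{k+1} = 1.9 + 0.1*-35.0 = -1.6
Dual objective at y_2 = -1.6: reduced costs (12.6, 17.6), box minimizer x = (0.0, 0.0)
g(y_2) = b*y + (c1 - a1*y)*x1 + (c2 - a2*y)*x2 = 19*(-1.6) + 12.6*0.0 + 17.6*0.0 = -30.4 + 0.0 + 0.0 = -30.4


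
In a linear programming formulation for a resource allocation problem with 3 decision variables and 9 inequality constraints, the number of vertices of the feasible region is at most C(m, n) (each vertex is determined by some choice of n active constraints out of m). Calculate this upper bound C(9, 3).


Each vertex corresponds to some choice of n active constraints out of m, so the number of vertices is at most C(m, n) = m! / (n!(m-n)!).
m = 9, n = 3
Numerator: 9 * 8 * 7
Denominator: 3! = 6
C(9, 3) = 84


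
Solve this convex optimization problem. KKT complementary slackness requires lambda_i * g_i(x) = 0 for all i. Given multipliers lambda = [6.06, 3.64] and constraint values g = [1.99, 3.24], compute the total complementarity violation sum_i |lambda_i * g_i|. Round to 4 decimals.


KKT complementary slackness check:
lambda_1 * g_1 = 6.06 * 1.99 = 12.0594
lambda_2 * g_2 = 3.64 * 3.24 = 11.7936
Total violation = 12.0594 + 11.7936 = 23.853


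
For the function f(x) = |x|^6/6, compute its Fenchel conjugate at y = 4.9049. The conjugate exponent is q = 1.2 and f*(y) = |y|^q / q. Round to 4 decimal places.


The conjugate exponent q satisfies 1/p + 1/q = 1.
p = 6, so q = 6/(6 - 1) = 1.2
|y|^q = 4.9049^1.2 = 6.7415
f*(4.9049) = 6.7415 / 1.2 = 5.6179


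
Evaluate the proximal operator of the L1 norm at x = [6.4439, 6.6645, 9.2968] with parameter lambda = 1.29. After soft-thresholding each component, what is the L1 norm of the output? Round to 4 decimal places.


Soft-thresholding with lambda = 1.29:
prox(6.4439) = sign(6.4439)*max(|6.4439| - 1.29, 0) = 5.1539
prox(6.6645) = sign(6.6645)*max(|6.6645| - 1.29, 0) = 5.3745
prox(9.2968) = sign(9.2968)*max(|9.2968| - 1.29, 0) = 8.0068
prox(x) = [5.1539, 5.3745, 8.0068]
||prox(x)||_1 = 5.1539 + 5.3745 + 8.0068 = 18.5352


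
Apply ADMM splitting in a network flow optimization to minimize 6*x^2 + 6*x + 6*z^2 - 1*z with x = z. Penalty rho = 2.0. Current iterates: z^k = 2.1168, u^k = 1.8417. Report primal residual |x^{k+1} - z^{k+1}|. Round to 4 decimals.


ADMM iteration with rho = 2.0, z^k = 2.1168, u^k = 1.8417
Step 1: x-update.
Minimize 6*x^2 + 6*x + (2.0/2)*(x - 2.1168 + 1.8417)^2
FOC: (2*6 + 2.0)*x = -6 + 2.0*(2.1168 - 1.8417)
x^{k+1} = -0.3893
Step 2: z-update.
Minimize 6*z^2 - 1*z + (2.0/2)*(-0.3893 - z + 1.8417)^2
FOC: (2*6 + 2.0)*z = 1 + 2.0*(-0.3893 + 1.8417)
z^{k+1} = 0.2789
Step 3: u-update.
u^{k+1} = 1.8417 - 0.3893 - 0.2789 = 1.1735
Step 4: Primal residual = |-0.3893 - 0.2789| = 0.6682


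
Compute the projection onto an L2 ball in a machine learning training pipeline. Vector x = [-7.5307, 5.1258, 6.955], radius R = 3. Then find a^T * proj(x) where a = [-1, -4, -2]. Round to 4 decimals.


Step 1: Compute ||x|| (intermediates to 6 decimals).
||x|| = sqrt((-7.5307)^2 + 5.1258^2 + 6.955^2) = 11.461121
Step 2: Project.
Since ||x|| > R, scale = R/||x|| = 3/11.461121 = 0.261755, proj(x) = scale * x
proj(x) = [-1.971198, 1.341704, 1.820506]
Step 3: Dot product.
a^T * proj(x) = -1*(-1.971198) - 4*1.341704 - 2*1.820506 = -7.0366


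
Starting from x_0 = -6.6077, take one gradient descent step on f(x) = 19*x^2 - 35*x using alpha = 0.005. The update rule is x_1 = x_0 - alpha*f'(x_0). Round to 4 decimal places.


We compute the gradient at x_0 and apply the update.
f'(x) = 38*x - 35
f'(-6.6077) = 38*-6.6077 - 35 = -286.0926
x_1 = -6.6077 - 0.005*-286.0926 = -5.1772


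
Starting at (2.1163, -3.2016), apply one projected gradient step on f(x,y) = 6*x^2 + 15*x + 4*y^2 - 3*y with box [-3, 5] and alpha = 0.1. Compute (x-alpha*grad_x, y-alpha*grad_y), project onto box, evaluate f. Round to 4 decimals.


Step 1: Compute gradient at (2.1163, -3.2016).
grad_x = 2*6*2.1163 + 15 = 40.3956
grad_y = 2*4*-3.2016 - 3 = -28.6128
Step 2: Gradient step.
x_raw = 2.1163 - 0.1*40.3956 = -1.9233
y_raw = -3.2016 - 0.1*-28.6128 = -0.3403
Step 3: Project onto [-3, 5].
x_proj = clip(-1.9233) = -1.9233
y_proj = clip(-0.3403) = -0.3403
Step 4: Evaluate f.
f(-1.9233, -0.3403) = -5.1711


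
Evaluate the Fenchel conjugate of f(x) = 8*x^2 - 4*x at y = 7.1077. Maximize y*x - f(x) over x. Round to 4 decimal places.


f*(y) = sup_x {y*x - a*x^2 - b*x} = sup_x {(y-b)*x - a*x^2}
FOC: (y - b) - 2a*x = 0 => x* = (y - b)/(2a)
x* = (7.1077 + 4)/(2*8) = 0.6942
f*(7.1077) = (y-b)^2/(4a) = (7.1077 + 4)^2/(4*8)
= 123.381/32 = 3.8557


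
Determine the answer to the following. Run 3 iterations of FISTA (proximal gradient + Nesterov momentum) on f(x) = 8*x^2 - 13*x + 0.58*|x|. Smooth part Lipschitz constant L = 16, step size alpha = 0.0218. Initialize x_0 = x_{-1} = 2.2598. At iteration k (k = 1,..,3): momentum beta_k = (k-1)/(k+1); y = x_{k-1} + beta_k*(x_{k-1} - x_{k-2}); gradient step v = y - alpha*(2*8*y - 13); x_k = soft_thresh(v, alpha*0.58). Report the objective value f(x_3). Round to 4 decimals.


FISTA on f(x) = 8*x^2 - 13*x + 0.58*|x|
L = 16, alpha = 0.0218
Iteration 1: beta = 0.0, y = 2.2598 + 0.0*(2.2598 - 2.2598) = 2.2598
  grad(y) = 23.1568, v = y - alpha*grad = 1.755
  prox(v) = soft_thresh(1.755, 0.0126) = 1.7423
Iteration 2: beta = 0.3333, y = 1.7423 + 0.3333*(1.7423 - 2.2598) = 1.5699
  grad(y) = 12.1176, v = y - alpha*grad = 1.3057
  prox(v) = soft_thresh(1.3057, 0.0126) = 1.293
Iteration 3: beta = 0.5, y = 1.293 + 0.5*(1.293 - 1.7423) = 1.0684
  grad(y) = 4.0943, v = y - alpha*grad = 0.9791
  prox(v) = soft_thresh(0.9791, 0.0126) = 0.9665
f(x_3) = 8*0.9665^2 - 13*0.9665 + 0.58*|0.9665| = -4.531


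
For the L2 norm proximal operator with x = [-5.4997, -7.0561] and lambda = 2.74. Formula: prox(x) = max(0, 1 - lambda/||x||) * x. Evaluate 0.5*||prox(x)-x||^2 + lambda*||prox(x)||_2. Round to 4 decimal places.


Step 1: Compute ||x||.
||x|| = 8.9462
Step 2: Compute scaling factor.
scale = max(0, 1 - 2.74/8.9462) = 0.6937
Step 3: prox(x) = [-3.8153, -4.895]
||prox(x)|| = 6.2062
Step 4: Proximal objective.
0.5*||prox-x||^2 = 3.7538
lambda*||prox|| = 17.005
Total = 20.7589


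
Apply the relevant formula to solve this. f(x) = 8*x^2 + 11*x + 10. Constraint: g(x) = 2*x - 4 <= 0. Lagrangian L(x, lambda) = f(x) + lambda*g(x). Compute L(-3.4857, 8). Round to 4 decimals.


Step 1: Evaluate f(x).
f(-3.4857) = 8*(-3.4857)^2 + 11*(-3.4857) + 10 = 68.8581
Step 2: Evaluate g(x).
g(-3.4857) = 2*-3.4857 - 4 = -10.9714
Step 3: Compute Lagrangian.
L = 68.8581 + 8*-10.9714 = -18.9131


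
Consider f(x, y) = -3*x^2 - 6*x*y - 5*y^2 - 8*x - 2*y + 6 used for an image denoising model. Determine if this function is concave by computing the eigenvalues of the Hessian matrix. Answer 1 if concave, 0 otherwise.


The Hessian of f(x,y) = -3*x^2 - 6*x*y - 5*y^2 - 8*x - 2*y + 6 is:
H = [[-6, -6], [-6, -10]]
Trace = -6 - 10 = -16
Determinant = -6*-10 - (-6)^2 = 24
Discriminant = (-16)^2 - 4*24 = 160.0
Eigenvalues: lambda_1 = -14.3246, lambda_2 = -1.6754
The function is concave.

1


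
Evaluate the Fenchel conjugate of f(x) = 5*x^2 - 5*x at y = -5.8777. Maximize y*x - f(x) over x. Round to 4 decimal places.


f*(y) = sup_x {y*x - a*x^2 - b*x} = sup_x {(y-b)*x - a*x^2}
FOC: (y - b) - 2a*x = 0 => x* = (y - b)/(2a)
x* = (-5.8777 + 5)/(2*5) = -0.0878
f*(-5.8777) = (y-b)^2/(4a) = (-5.8777 + 5)^2/(4*5)
= 0.7704/20 = 0.0385


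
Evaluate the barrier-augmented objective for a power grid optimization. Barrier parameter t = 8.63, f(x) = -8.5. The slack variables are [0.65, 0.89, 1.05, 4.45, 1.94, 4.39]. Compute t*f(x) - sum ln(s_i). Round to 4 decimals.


Step 1: Compute log-barrier.
ln values: [-0.4308, -0.1165, 0.0488, 1.4929, 0.6627, 1.4793]
phi = -(-0.4308 - 0.1165 + 0.0488 + 1.4929 + 0.6627 + 1.4793) = -3.1364
Step 2: Compute augmented objective.
t*f(x) = 8.63*-8.5 = -73.355
Total = -73.355 - 3.1364 = -76.4914


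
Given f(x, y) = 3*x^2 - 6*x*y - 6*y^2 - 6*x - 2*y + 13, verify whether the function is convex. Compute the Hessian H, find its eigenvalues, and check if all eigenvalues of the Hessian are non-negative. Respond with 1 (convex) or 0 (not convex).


The Hessian of f(x,y) = 3*x^2 - 6*x*y - 6*y^2 - 6*x - 2*y + 13 is:
H = [[6, -6], [-6, -12]]
Trace = 6 - 12 = -6
Determinant = 6*-12 - (-6)^2 = -108
Discriminant = (-6)^2 - 4*-108 = 468.0
Eigenvalues: lambda_1 = -13.8167, lambda_2 = 7.8167
The function is not convex.

0


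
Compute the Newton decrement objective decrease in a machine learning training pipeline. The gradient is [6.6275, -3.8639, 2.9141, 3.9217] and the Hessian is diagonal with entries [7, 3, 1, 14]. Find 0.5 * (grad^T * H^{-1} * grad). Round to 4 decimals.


Step 1: H is diagonal, so H^(-1) * g = [0.9468, -1.288, 2.9141, 0.2801].
Step 2: g^T H^(-1) g = sum_i g_i^2 / H_ii
  = (6.6275)^2/7 + (-3.8639)^2/3 + (2.9141)^2/1 + (3.9217)^2/14
  = 6.2748 + 4.9766 + 8.492 + 1.0986 = 20.8419
Step 3: Objective decrease = 0.5 * g^T H^(-1) g = 10.421


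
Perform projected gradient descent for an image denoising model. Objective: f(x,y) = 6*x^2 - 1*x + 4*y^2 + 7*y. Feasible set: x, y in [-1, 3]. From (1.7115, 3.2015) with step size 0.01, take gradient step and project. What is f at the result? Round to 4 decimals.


Step 1: Compute gradient at (1.7115, 3.2015).
grad_x = 2*6*1.7115 - 1 = 19.538
grad_y = 2*4*3.2015 + 7 = 32.612
Step 2: Gradient step.
x_raw = 1.7115 - 0.01*19.538 = 1.5161
y_raw = 3.2015 - 0.01*32.612 = 2.8754
Step 3: Project onto [-1, 3].
x_proj = clip(1.5161) = 1.5161
y_proj = clip(2.8754) = 2.8754
Step 4: Evaluate f.
f(1.5161, 2.8754) = 65.4745


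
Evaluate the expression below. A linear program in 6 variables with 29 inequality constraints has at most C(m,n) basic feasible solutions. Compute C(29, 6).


Each vertex corresponds to some choice of n active constraints out of m, so the number of vertices is at most C(m, n) = m! / (n!(m-n)!).
m = 29, n = 6
Numerator: 29 * 28 * 27 * 26 * 25 * 24
Denominator: 6! = 720
C(29, 6) = 475020


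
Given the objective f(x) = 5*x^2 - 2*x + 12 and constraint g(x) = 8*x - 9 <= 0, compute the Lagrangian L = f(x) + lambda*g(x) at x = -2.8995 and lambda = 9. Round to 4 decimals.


Step 1: Evaluate f(x).
f(-2.8995) = 5*(-2.8995)^2 - 2*(-2.8995) + 12 = 59.8345
Step 2: Evaluate g(x).
g(-2.8995) = 8*-2.8995 - 9 = -32.196
Step 3: Compute Lagrangian.
L = 59.8345 + 9*-32.196 = -229.9295


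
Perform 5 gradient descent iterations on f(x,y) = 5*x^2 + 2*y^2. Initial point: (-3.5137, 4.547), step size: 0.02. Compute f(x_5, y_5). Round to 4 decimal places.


Gradient descent on f(x,y) = 5*x^2 + 2*y^2.
Starting point: (-3.5137, 4.547), alpha = 0.02
Step 1: grad_x = 2*5*-3.5137 = -35.137, grad_y = 2*2*4.547 = 18.188
  x_1 = -3.5137 - 0.02*-35.137 = -2.811
  y_1 = 4.547 - 0.02*18.188 = 4.1832
Step 2: grad_x = 2*5*-2.811 = -28.1096, grad_y = 2*2*4.1832 = 16.733
  x_2 = -2.811 - 0.02*-28.1096 = -2.2488
  y_2 = 4.1832 - 0.02*16.733 = 3.8486
Step 3: grad_x = 2*5*-2.2488 = -22.4877, grad_y = 2*2*3.8486 = 15.3943
  x_3 = -2.2488 - 0.02*-22.4877 = -1.799
  y_3 = 3.8486 - 0.02*15.3943 = 3.5407
Step 4: grad_x = 2*5*-1.799 = -17.9901, grad_y = 2*2*3.5407 = 14.1628
  x_4 = -1.799 - 0.02*-17.9901 = -1.4392
  y_4 = 3.5407 - 0.02*14.1628 = 3.2574
Step 5: grad_x = 2*5*-1.4392 = -14.3921, grad_y = 2*2*3.2574 = 13.0298
  x_5 = -1.4392 - 0.02*-14.3921 = -1.1514
  y_5 = 3.2574 - 0.02*13.0298 = 2.9968
f(-1.1514, 2.9968) = 5*(-1.1514)^2 + 2*2.9968^2 = 24.5904


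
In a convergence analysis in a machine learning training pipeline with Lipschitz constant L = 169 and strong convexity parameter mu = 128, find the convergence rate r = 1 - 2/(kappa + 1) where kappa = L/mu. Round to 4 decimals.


Step 1: Compute the condition number.
kappa = L/mu = 169/128 = 1.3203
Step 2: Compute the convergence rate.
r = 1 - 2/(kappa + 1) = 1 - 2*mu/(L + mu) = (L - mu)/(L + mu) = 41/297 = 0.138


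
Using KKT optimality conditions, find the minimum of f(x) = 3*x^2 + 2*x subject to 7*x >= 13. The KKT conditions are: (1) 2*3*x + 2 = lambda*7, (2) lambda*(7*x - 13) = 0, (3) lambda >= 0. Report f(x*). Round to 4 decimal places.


Step 1: Try lambda = 0 (constraint inactive).
x_unc = -2/(2*3) = -0.3333
Check: 7*-0.3333 = -2.3331 < 13 -- violated!
Step 2: Constraint must be active: 7*x = 13
x* = 13/7 = 1.8571 (rounded; the exact value 13/7 is used below)
lambda = (2*3*(13/7) + 2)/7 = 1.8776
Step 3: Compute optimal value.
f(x*) = 3*(13/7)^2 + 2*(13/7) = 14.0612


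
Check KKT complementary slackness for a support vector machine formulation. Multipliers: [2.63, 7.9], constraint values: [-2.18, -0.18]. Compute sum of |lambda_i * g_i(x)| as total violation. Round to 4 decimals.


KKT complementary slackness check:
lambda_1 * g_1 = 2.63 * -2.18 = -5.7334
lambda_2 * g_2 = 7.9 * -0.18 = -1.422
Total violation = 5.7334 + 1.422 = 7.1554


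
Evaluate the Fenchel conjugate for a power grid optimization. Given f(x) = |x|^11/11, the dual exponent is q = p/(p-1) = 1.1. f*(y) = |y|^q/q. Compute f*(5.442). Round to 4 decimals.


The conjugate exponent q satisfies 1/p + 1/q = 1.
p = 11, so q = 11/(11 - 1) = 1.1
|y|^q = 5.442^1.1 = 6.4467
f*(5.442) = 6.4467 / 1.1 = 5.8606


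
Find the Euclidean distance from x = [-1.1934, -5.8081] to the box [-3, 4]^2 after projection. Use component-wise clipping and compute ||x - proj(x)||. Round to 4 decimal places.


Project each component onto [-3, 4].
clip(-1.1934) = -1.1934, clip(-5.8081) = -3.0
Projection = [-1.1934, -3.0]
Squared diffs: [0.0, 7.8854]
Distance = sqrt(7.8854) = 2.8081


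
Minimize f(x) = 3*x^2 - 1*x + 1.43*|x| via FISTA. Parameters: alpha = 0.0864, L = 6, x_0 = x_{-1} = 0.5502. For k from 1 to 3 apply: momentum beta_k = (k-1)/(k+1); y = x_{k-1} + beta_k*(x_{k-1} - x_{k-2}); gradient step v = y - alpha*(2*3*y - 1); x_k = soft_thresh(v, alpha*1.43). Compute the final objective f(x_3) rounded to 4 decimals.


FISTA on f(x) = 3*x^2 - 1*x + 1.43*|x|
L = 6, alpha = 0.0864
Iteration 1: beta = 0.0, y = 0.5502 + 0.0*(0.5502 - 0.5502) = 0.5502
  grad(y) = 2.3012, v = y - alpha*grad = 0.3514
  prox(v) = soft_thresh(0.3514, 0.1236) = 0.2278
Iteration 2: beta = 0.3333, y = 0.2278 + 0.3333*(0.2278 - 0.5502) = 0.1204
  grad(y) = -0.2778, v = y - alpha*grad = 0.1444
  prox(v) = soft_thresh(0.1444, 0.1236) = 0.0208
Iteration 3: beta = 0.5, y = 0.0208 + 0.5*(0.0208 - 0.2278) = -0.0827
  grad(y) = -1.4961, v = y - alpha*grad = 0.0466
  prox(v) = soft_thresh(0.0466, 0.1236) = 0.0
f(x_3) = 3*0.0^2 - 1*0.0 + 1.43*|0.0| = 0.0


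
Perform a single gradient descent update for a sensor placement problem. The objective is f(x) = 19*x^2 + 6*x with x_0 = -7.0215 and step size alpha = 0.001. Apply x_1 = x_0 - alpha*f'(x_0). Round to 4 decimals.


We compute the gradient at x_0 and apply the update.
f'(x) = 38*x + 6
f'(-7.0215) = 38*-7.0215 + 6 = -260.817
x_1 = -7.0215 - 0.001*-260.817 = -6.7607


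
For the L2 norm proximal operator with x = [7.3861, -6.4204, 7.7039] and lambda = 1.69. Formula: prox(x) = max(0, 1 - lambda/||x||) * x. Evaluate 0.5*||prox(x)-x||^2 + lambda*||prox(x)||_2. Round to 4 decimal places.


Step 1: Compute ||x||.
||x|| = 12.455
Step 2: Compute scaling factor.
scale = max(0, 1 - 1.69/12.455) = 0.8643
Step 3: prox(x) = [6.3839, -5.5492, 6.6586]
||prox(x)|| = 10.765
Step 4: Proximal objective.
0.5*||prox-x||^2 = 1.4281
lambda*||prox|| = 18.1929
Total = 19.6208


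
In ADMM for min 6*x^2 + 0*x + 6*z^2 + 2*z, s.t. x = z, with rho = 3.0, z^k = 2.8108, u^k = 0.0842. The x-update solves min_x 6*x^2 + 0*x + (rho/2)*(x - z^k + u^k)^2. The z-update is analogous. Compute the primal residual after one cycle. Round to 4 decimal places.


ADMM iteration with rho = 3.0, z^k = 2.8108, u^k = 0.0842
Step 1: x-update.
Minimize 6*x^2 + 0*x + (3.0/2)*(x - 2.8108 + 0.0842)^2
FOC: (2*6 + 3.0)*x = 0 + 3.0*(2.8108 - 0.0842)
x^{k+1} = 0.5453
Step 2: z-update.
Minimize 6*z^2 + 2*z + (3.0/2)*(0.5453 - z + 0.0842)^2
FOC: (2*6 + 3.0)*z = -2 + 3.0*(0.5453 + 0.0842)
z^{k+1} = -0.0074
Step 3: u-update.
u^{k+1} = 0.0842 + 0.5453 + 0.0074 = 0.6369
Step 4: Primal residual = |0.5453 + 0.0074| = 0.5527


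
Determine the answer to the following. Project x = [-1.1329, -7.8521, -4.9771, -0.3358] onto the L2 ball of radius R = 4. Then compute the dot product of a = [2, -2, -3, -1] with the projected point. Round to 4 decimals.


Step 1: Compute ||x|| (intermediates to 6 decimals).
||x|| = sqrt((-1.1329)^2 + (-7.8521)^2 + (-4.9771)^2 + (-0.3358)^2) = 9.371405
Step 2: Project.
Since ||x|| > R, scale = R/||x|| = 4/9.371405 = 0.42683, proj(x) = scale * x
proj(x) = [-0.483556, -3.351512, -2.124376, -0.14333]
Step 3: Dot product.
a^T * proj(x) = 2*(-0.483556) - 2*(-3.351512) - 3*(-2.124376) - 1*(-0.14333) = 12.2524


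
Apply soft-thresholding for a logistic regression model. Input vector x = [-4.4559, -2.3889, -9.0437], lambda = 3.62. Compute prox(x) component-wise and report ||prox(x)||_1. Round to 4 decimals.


Soft-thresholding with lambda = 3.62:
prox(-4.4559) = sign(-4.4559)*max(|-4.4559| - 3.62, 0) = -0.8359
prox(-2.3889) = sign(-2.3889)*max(|-2.3889| - 3.62, 0) = 0.0
prox(-9.0437) = sign(-9.0437)*max(|-9.0437| - 3.62, 0) = -5.4237
prox(x) = [-0.8359, 0.0, -5.4237]
||prox(x)||_1 = 0.8359 + 0.0 + 5.4237 = 6.2596


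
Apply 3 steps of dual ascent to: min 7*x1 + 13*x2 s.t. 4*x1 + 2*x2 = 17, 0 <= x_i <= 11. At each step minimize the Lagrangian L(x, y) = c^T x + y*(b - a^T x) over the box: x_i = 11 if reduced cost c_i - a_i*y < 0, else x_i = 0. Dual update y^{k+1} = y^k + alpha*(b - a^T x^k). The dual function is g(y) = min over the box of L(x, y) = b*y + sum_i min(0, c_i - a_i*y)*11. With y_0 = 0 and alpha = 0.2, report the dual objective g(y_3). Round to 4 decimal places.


Dual ascent for LP: min 7*x1 + 13*x2, 4*x1 + 2*x2 = 17, 0 <= x_i <= 11
Step 1: y^k = 0.0, reduced costs: (7.0, 13.0)
  x^k = (0.0, 0.0), subgradient = b - a^T x = 17.0
  y^{k+1} = 0.0 + 0.2*17.0 = 3.4
Step 2: y^k = 3.4, reduced costs: (-6.6, 6.2)
  x^k = (11.0, 0.0), subgradient = b - a^T x = -27.0
  y^{k+1} = 3.4 + 0.2*-27.0 = -2.0
Step 3: y^k = -2.0, reduced costs: (15.0, 17.0)
  x^k = (0.0, 0.0), subgradient = b - a^T x = 17.0
  y^{k+1} = -2.0 + 0.2*17.0 = 1.4
Dual objective at y_3 = 1.4: reduced costs (1.4, 10.2), box minimizer x = (0.0, 0.0)
g(y_3) = b*y + (c1 - a1*y)*x1 + (c2 - a2*y)*x2 = 17*1.4 + 1.4*0.0 + 10.2*0.0 = 23.8 + 0.0 + 0.0 = 23.8


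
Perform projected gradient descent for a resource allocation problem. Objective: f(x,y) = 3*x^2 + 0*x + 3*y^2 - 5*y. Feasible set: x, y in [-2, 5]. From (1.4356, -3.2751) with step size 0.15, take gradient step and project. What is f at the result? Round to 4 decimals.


Step 1: Compute gradient at (1.4356, -3.2751).
grad_x = 2*3*1.4356 + 0 = 8.6136
grad_y = 2*3*-3.2751 - 5 = -24.6506
Step 2: Gradient step.
x_raw = 1.4356 - 0.15*8.6136 = 0.1436
y_raw = -3.2751 - 0.15*-24.6506 = 0.4225
Step 3: Project onto [-2, 5].
x_proj = clip(0.1436) = 0.1436
y_proj = clip(0.4225) = 0.4225
Step 4: Evaluate f.
f(0.1436, 0.4225) = -1.5151


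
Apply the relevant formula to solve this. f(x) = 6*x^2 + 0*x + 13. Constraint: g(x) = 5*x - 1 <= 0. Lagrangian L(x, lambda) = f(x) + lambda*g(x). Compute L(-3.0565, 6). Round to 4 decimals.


Step 1: Evaluate f(x).
f(-3.0565) = 6*(-3.0565)^2 + 0*(-3.0565) + 13 = 69.0532
Step 2: Evaluate g(x).
g(-3.0565) = 5*-3.0565 - 1 = -16.2825
Step 3: Compute Lagrangian.
L = 69.0532 + 6*-16.2825 = -28.6418


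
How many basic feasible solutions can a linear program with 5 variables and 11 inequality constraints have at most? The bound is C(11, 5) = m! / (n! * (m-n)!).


Each vertex corresponds to some choice of n active constraints out of m, so the number of vertices is at most C(m, n) = m! / (n!(m-n)!).
m = 11, n = 5
Numerator: 11 * 10 * 9 * 8 * 7
Denominator: 5! = 120
C(11, 5) = 462


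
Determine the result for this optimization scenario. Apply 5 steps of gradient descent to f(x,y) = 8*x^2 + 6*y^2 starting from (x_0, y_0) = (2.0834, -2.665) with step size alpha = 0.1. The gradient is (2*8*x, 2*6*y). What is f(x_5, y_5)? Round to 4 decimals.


Gradient descent on f(x,y) = 8*x^2 + 6*y^2.
Starting point: (2.0834, -2.665), alpha = 0.1
Step 1: grad_x = 2*8*2.0834 = 33.3344, grad_y = 2*6*-2.665 = -31.98
  x_1 = 2.0834 - 0.1*33.3344 = -1.25
  y_1 = -2.665 - 0.1*-31.98 = 0.533
Step 2: grad_x = 2*8*-1.25 = -20.0006, grad_y = 2*6*0.533 = 6.396
  x_2 = -1.25 - 0.1*-20.0006 = 0.75
  y_2 = 0.533 - 0.1*6.396 = -0.1066
Step 3: grad_x = 2*8*0.75 = 12.0004, grad_y = 2*6*-0.1066 = -1.2792
  x_3 = 0.75 - 0.1*12.0004 = -0.45
  y_3 = -0.1066 - 0.1*-1.2792 = 0.0213
Step 4: grad_x = 2*8*-0.45 = -7.2002, grad_y = 2*6*0.0213 = 0.2558
  x_4 = -0.45 - 0.1*-7.2002 = 0.27
  y_4 = 0.0213 - 0.1*0.2558 = -0.0043
Step 5: grad_x = 2*8*0.27 = 4.3201, grad_y = 2*6*-0.0043 = -0.0512
  x_5 = 0.27 - 0.1*4.3201 = -0.162
  y_5 = -0.0043 - 0.1*-0.0512 = 0.0009
f(-0.162, 0.0009) = 8*(-0.162)^2 + 6*0.0009^2 = 0.21


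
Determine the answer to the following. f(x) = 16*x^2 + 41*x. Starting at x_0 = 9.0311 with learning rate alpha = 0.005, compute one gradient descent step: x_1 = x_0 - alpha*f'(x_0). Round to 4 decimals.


We compute the gradient at x_0 and apply the update.
f'(x) = 32*x + 41
f'(9.0311) = 32*9.0311 + 41 = 329.9952
x_1 = 9.0311 - 0.005*329.9952 = 7.3811


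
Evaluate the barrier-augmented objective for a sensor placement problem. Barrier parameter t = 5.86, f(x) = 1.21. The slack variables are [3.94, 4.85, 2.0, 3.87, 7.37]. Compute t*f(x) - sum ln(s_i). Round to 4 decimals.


Step 1: Compute log-barrier.
ln values: [1.3712, 1.579, 0.6931, 1.3533, 1.9974]
phi = -(1.3712 + 1.579 + 0.6931 + 1.3533 + 1.9974) = -6.994
Step 2: Compute augmented objective.
t*f(x) = 5.86*1.21 = 7.0906
Total = 7.0906 - 6.994 = 0.0966


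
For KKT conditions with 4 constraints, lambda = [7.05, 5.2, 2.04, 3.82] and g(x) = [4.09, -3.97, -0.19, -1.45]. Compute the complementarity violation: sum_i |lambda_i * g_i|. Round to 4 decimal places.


KKT complementary slackness check:
lambda_1 * g_1 = 7.05 * 4.09 = 28.8345
lambda_2 * g_2 = 5.2 * -3.97 = -20.644
lambda_3 * g_3 = 2.04 * -0.19 = -0.3876
lambda_4 * g_4 = 3.82 * -1.45 = -5.539
Total violation = 28.8345 + 20.644 + 0.3876 + 5.539 = 55.4051


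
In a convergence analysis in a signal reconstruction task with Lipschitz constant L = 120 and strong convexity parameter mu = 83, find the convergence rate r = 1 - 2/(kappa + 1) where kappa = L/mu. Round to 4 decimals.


Step 1: Compute the condition number.
kappa = L/mu = 120/83 = 1.4458
Step 2: Compute the convergence rate.
r = 1 - 2/(kappa + 1) = 1 - 2*mu/(L + mu) = (L - mu)/(L + mu) = 37/203 = 0.1823


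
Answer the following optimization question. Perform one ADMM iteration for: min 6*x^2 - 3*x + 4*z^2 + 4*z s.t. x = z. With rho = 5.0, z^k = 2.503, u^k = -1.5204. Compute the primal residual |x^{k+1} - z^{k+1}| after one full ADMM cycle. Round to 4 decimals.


ADMM iteration with rho = 5.0, z^k = 2.503, u^k = -1.5204
Step 1: x-update.
Minimize 6*x^2 - 3*x + (5.0/2)*(x - 2.503 - 1.5204)^2
FOC: (2*6 + 5.0)*x = 3 + 5.0*(2.503 + 1.5204)
x^{k+1} = 1.3598
Step 2: z-update.
Minimize 4*z^2 + 4*z + (5.0/2)*(1.3598 - z - 1.5204)^2
FOC: (2*4 + 5.0)*z = -4 + 5.0*(1.3598 - 1.5204)
z^{k+1} = -0.3695
Step 3: u-update.
u^{k+1} = -1.5204 + 1.3598 + 0.3695 = 0.2089
Step 4: Primal residual = |1.3598 + 0.3695| = 1.7293


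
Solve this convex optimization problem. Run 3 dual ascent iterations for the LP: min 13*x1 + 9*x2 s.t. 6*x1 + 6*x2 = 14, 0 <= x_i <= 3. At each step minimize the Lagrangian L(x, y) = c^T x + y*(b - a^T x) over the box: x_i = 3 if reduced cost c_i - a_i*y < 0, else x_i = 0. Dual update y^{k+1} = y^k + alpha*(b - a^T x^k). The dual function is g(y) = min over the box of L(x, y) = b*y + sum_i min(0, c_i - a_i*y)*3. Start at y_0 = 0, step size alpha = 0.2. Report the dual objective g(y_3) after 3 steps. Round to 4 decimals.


Dual ascent for LP: min 13*x1 + 9*x2, 6*x1 + 6*x2 = 14, 0 <= x_i <= 3
Step 1: y^k = 0.0, reduced costs: (13.0, 9.0)
  x^k = (0.0, 0.0), subgradient = b - a^T x = 14.0
  y^{k+1} = 0.0 + 0.2*14.0 = 2.8
Step 2: y^k = 2.8, reduced costs: (-3.8, -7.8)
  x^k = (3.0, 3.0), subgradient = b - a^T x = -22.0
  y^{k+1} = 2.8 + 0.2*-22.0 = -1.6
Step 3: y^k = -1.6, reduced costs: (22.6, 18.6)
  x^k = (0.0, 0.0), subgradient = b - a^T x = 14.0
  y^{k+1} = -1.6 + 0.2*14.0 = 1.2
Dual objective at y_3 = 1.2: reduced costs (5.8, 1.8), box minimizer x = (0.0, 0.0)
g(y_3) = b*y + (c1 - a1*y)*x1 + (c2 - a2*y)*x2 = 14*1.2 + 5.8*0.0 + 1.8*0.0 = 16.8 + 0.0 + 0.0 = 16.8


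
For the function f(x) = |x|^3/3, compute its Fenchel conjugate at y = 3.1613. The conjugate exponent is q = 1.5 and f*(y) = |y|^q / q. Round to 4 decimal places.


The conjugate exponent q satisfies 1/p + 1/q = 1.
p = 3, so q = 3/(3 - 1) = 1.5
|y|^q = 3.1613^1.5 = 5.6208
f*(3.1613) = 5.6208 / 1.5 = 3.7472


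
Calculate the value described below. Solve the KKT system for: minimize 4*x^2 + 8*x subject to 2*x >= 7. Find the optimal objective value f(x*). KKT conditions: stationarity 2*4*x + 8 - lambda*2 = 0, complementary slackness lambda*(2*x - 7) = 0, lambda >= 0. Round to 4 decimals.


Step 1: Try lambda = 0 (constraint inactive).
x_unc = -8/(2*4) = -1.0
Check: 2*-1.0 = -2.0 < 7 -- violated!
Step 2: Constraint must be active: 2*x = 7
x* = 7/2 = 3.5
lambda = (2*4*3.5 + 8)/2 = 18.0
Step 3: Compute optimal value.
f(x*) = 4*3.5^2 + 8*3.5 = 77.0


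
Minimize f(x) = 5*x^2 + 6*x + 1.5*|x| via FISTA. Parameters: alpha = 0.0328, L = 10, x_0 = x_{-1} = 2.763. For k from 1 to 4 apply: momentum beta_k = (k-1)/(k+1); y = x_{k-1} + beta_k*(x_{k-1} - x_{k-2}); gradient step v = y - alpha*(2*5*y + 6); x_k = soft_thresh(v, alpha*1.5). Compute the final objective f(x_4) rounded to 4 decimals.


FISTA on f(x) = 5*x^2 + 6*x + 1.5*|x|
L = 10, alpha = 0.0328
Iteration 1: beta = 0.0, y = 2.763 + 0.0*(2.763 - 2.763) = 2.763
  grad(y) = 33.63, v = y - alpha*grad = 1.6599
  prox(v) = soft_thresh(1.6599, 0.0492) = 1.6107
Iteration 2: beta = 0.3333, y = 1.6107 + 0.3333*(1.6107 - 2.763) = 1.2266
  grad(y) = 18.2665, v = y - alpha*grad = 0.6275
  prox(v) = soft_thresh(0.6275, 0.0492) = 0.5783
Iteration 3: beta = 0.5, y = 0.5783 + 0.5*(0.5783 - 1.6107) = 0.0621
  grad(y) = 6.6209, v = y - alpha*grad = -0.1551
  prox(v) = soft_thresh(-0.1551, 0.0492) = -0.1059
Iteration 4: beta = 0.6, y = -0.1059 + 0.6*(-0.1059 - 0.5783) = -0.5164
  grad(y) = 0.8362, v = y - alpha*grad = -0.5438
  prox(v) = soft_thresh(-0.5438, 0.0492) = -0.4946
f(x_4) = 5*(-0.4946)^2 + 6*(-0.4946) + 1.5*|-0.4946| = -1.0026
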